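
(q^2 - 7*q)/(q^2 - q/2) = 2*(q - 7)/(2*q - 1)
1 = 1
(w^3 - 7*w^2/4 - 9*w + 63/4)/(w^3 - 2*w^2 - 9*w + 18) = (w - 7/4)/(w - 2)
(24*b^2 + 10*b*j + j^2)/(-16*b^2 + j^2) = (-6*b - j)/(4*b - j)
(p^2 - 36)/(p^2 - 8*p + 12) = (p + 6)/(p - 2)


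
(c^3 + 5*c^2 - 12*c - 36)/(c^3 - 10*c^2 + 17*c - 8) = (c^3 + 5*c^2 - 12*c - 36)/(c^3 - 10*c^2 + 17*c - 8)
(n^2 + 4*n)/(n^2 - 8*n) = (n + 4)/(n - 8)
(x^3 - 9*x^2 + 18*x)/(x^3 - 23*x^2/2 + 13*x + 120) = 2*x*(x - 3)/(2*x^2 - 11*x - 40)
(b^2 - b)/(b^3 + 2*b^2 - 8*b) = (b - 1)/(b^2 + 2*b - 8)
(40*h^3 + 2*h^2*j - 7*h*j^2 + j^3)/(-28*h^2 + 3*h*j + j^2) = (-10*h^2 - 3*h*j + j^2)/(7*h + j)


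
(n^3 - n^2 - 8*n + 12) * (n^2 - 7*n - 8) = n^5 - 8*n^4 - 9*n^3 + 76*n^2 - 20*n - 96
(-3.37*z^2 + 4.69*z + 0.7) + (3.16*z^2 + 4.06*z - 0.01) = -0.21*z^2 + 8.75*z + 0.69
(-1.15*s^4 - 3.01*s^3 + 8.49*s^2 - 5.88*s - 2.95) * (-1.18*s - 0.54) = 1.357*s^5 + 4.1728*s^4 - 8.3928*s^3 + 2.3538*s^2 + 6.6562*s + 1.593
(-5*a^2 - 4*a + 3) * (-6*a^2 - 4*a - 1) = 30*a^4 + 44*a^3 + 3*a^2 - 8*a - 3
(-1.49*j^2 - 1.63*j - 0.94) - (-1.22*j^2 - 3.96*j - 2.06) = -0.27*j^2 + 2.33*j + 1.12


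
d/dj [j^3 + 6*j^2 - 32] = 3*j*(j + 4)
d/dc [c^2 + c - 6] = 2*c + 1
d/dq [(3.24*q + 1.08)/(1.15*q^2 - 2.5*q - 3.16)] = (3.726*q^2 - 8.1*q - (2.3*q - 2.5)*(3.24*q + 1.08) - 10.2384)/(-1.15*q^2 + 2.5*q + 3.16)^2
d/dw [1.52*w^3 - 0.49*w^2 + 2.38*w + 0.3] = 4.56*w^2 - 0.98*w + 2.38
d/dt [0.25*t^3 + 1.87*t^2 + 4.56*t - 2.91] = 0.75*t^2 + 3.74*t + 4.56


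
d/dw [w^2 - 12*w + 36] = 2*w - 12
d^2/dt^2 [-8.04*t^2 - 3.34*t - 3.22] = -16.0800000000000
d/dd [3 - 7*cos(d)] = 7*sin(d)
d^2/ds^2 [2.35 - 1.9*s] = 0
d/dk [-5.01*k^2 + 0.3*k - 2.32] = 0.3 - 10.02*k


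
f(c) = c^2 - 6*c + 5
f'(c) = 2*c - 6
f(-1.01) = 12.08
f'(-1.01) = -8.02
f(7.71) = 18.18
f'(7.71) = 9.42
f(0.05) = 4.70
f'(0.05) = -5.90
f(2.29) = -3.50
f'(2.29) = -1.42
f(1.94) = -2.88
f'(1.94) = -2.12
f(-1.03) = 12.24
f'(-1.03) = -8.06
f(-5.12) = 61.93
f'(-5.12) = -16.24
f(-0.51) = 8.32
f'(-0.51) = -7.02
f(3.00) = -4.00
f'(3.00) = 0.00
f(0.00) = 5.00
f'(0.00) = -6.00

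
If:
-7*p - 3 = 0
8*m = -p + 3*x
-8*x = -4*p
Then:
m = -3/112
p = -3/7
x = -3/14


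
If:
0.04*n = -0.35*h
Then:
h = -0.114285714285714*n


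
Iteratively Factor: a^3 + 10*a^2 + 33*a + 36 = (a + 3)*(a^2 + 7*a + 12) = (a + 3)^2*(a + 4)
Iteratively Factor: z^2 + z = (z + 1)*(z)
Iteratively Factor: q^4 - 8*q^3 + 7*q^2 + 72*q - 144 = (q - 4)*(q^3 - 4*q^2 - 9*q + 36) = (q - 4)^2*(q^2 - 9) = (q - 4)^2*(q - 3)*(q + 3)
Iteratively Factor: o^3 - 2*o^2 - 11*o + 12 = (o - 4)*(o^2 + 2*o - 3) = (o - 4)*(o + 3)*(o - 1)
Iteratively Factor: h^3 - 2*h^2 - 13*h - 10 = (h + 2)*(h^2 - 4*h - 5) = (h + 1)*(h + 2)*(h - 5)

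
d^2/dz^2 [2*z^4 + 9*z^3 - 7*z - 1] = 6*z*(4*z + 9)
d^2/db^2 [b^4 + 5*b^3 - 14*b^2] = 12*b^2 + 30*b - 28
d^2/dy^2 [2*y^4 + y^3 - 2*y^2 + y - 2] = 24*y^2 + 6*y - 4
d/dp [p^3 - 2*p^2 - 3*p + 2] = 3*p^2 - 4*p - 3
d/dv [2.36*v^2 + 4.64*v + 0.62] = 4.72*v + 4.64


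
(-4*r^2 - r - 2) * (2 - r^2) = 4*r^4 + r^3 - 6*r^2 - 2*r - 4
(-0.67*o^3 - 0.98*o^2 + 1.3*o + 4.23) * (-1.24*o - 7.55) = 0.8308*o^4 + 6.2737*o^3 + 5.787*o^2 - 15.0602*o - 31.9365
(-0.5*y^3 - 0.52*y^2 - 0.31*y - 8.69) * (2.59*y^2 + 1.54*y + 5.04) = -1.295*y^5 - 2.1168*y^4 - 4.1237*y^3 - 25.6053*y^2 - 14.945*y - 43.7976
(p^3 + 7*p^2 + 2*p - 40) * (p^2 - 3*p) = p^5 + 4*p^4 - 19*p^3 - 46*p^2 + 120*p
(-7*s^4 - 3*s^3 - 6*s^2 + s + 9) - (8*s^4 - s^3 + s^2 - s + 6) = -15*s^4 - 2*s^3 - 7*s^2 + 2*s + 3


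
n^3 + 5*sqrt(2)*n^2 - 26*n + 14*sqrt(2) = (n - sqrt(2))^2*(n + 7*sqrt(2))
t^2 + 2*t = t*(t + 2)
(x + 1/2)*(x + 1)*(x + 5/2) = x^3 + 4*x^2 + 17*x/4 + 5/4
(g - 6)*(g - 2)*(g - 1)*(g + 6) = g^4 - 3*g^3 - 34*g^2 + 108*g - 72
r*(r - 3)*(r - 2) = r^3 - 5*r^2 + 6*r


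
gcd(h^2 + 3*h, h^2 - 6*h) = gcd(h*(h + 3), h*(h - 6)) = h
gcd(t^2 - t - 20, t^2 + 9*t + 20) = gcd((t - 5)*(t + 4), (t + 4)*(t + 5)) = t + 4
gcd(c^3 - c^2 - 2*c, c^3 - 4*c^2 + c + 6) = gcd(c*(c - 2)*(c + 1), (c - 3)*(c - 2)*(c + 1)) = c^2 - c - 2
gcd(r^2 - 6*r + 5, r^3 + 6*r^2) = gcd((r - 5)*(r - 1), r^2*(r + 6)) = 1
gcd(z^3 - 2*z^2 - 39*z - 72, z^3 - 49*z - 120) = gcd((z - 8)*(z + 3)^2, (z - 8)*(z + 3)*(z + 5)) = z^2 - 5*z - 24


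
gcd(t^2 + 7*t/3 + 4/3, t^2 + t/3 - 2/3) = t + 1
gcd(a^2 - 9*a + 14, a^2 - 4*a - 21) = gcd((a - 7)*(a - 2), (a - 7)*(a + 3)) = a - 7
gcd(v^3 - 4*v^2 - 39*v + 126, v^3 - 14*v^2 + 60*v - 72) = 1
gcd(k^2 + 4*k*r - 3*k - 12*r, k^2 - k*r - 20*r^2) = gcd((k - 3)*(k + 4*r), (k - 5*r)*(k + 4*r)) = k + 4*r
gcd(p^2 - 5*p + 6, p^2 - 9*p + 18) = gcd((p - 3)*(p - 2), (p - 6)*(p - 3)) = p - 3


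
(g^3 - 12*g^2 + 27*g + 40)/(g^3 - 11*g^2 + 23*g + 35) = (g - 8)/(g - 7)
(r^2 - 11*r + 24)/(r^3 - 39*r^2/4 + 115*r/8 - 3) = 8*(r - 3)/(8*r^2 - 14*r + 3)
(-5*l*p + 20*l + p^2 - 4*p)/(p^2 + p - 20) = (-5*l + p)/(p + 5)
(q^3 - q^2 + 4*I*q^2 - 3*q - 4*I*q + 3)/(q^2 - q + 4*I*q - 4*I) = (q^2 + 4*I*q - 3)/(q + 4*I)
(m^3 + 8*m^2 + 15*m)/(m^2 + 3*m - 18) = m*(m^2 + 8*m + 15)/(m^2 + 3*m - 18)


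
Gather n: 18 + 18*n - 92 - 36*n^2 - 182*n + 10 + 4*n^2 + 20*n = -32*n^2 - 144*n - 64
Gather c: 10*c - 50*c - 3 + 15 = 12 - 40*c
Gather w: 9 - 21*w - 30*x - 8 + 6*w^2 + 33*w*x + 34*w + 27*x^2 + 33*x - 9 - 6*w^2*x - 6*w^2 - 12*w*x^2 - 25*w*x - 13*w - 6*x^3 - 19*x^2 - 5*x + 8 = -6*w^2*x + w*(-12*x^2 + 8*x) - 6*x^3 + 8*x^2 - 2*x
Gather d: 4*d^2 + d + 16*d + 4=4*d^2 + 17*d + 4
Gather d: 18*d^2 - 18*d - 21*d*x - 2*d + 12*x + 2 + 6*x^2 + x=18*d^2 + d*(-21*x - 20) + 6*x^2 + 13*x + 2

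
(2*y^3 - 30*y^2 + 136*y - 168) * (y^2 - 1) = 2*y^5 - 30*y^4 + 134*y^3 - 138*y^2 - 136*y + 168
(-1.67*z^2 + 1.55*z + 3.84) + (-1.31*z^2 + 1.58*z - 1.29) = -2.98*z^2 + 3.13*z + 2.55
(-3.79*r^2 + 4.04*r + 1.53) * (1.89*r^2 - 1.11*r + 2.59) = -7.1631*r^4 + 11.8425*r^3 - 11.4088*r^2 + 8.7653*r + 3.9627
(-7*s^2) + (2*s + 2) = -7*s^2 + 2*s + 2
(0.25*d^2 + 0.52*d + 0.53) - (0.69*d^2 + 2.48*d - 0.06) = -0.44*d^2 - 1.96*d + 0.59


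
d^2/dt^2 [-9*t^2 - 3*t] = -18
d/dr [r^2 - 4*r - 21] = 2*r - 4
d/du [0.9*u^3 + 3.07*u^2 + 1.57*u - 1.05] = 2.7*u^2 + 6.14*u + 1.57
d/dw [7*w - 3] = 7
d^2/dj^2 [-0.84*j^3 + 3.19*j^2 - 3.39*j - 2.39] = 6.38 - 5.04*j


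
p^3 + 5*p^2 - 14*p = p*(p - 2)*(p + 7)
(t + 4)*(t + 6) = t^2 + 10*t + 24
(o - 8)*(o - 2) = o^2 - 10*o + 16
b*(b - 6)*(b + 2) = b^3 - 4*b^2 - 12*b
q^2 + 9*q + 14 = (q + 2)*(q + 7)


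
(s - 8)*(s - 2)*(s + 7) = s^3 - 3*s^2 - 54*s + 112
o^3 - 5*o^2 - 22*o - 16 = (o - 8)*(o + 1)*(o + 2)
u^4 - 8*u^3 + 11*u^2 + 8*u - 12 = (u - 6)*(u - 2)*(u - 1)*(u + 1)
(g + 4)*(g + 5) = g^2 + 9*g + 20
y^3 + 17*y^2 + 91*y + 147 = (y + 3)*(y + 7)^2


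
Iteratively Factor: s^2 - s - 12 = (s - 4)*(s + 3)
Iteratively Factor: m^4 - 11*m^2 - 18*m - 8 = (m + 2)*(m^3 - 2*m^2 - 7*m - 4) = (m - 4)*(m + 2)*(m^2 + 2*m + 1) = (m - 4)*(m + 1)*(m + 2)*(m + 1)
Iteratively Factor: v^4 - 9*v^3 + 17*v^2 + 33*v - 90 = (v - 3)*(v^3 - 6*v^2 - v + 30) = (v - 3)*(v + 2)*(v^2 - 8*v + 15) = (v - 5)*(v - 3)*(v + 2)*(v - 3)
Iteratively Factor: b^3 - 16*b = (b + 4)*(b^2 - 4*b) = (b - 4)*(b + 4)*(b)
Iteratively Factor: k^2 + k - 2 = (k - 1)*(k + 2)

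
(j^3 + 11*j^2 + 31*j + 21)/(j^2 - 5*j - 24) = (j^2 + 8*j + 7)/(j - 8)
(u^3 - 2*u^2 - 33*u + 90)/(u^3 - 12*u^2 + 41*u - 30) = (u^2 + 3*u - 18)/(u^2 - 7*u + 6)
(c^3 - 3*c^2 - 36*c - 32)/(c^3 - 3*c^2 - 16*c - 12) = (c^2 - 4*c - 32)/(c^2 - 4*c - 12)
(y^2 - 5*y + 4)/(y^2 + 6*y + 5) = (y^2 - 5*y + 4)/(y^2 + 6*y + 5)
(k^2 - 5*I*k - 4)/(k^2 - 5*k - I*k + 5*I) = (k - 4*I)/(k - 5)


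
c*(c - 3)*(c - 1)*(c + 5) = c^4 + c^3 - 17*c^2 + 15*c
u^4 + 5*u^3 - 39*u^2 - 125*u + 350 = (u - 5)*(u - 2)*(u + 5)*(u + 7)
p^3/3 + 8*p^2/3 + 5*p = p*(p/3 + 1)*(p + 5)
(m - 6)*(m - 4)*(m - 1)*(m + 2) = m^4 - 9*m^3 + 12*m^2 + 44*m - 48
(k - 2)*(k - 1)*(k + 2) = k^3 - k^2 - 4*k + 4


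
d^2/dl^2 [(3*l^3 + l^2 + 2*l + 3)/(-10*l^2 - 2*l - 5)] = 14*(-6*l^3 - 120*l^2 - 15*l + 19)/(1000*l^6 + 600*l^5 + 1620*l^4 + 608*l^3 + 810*l^2 + 150*l + 125)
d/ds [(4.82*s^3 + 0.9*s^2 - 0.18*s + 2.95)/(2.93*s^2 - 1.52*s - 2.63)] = (14.1226*s^4 - 14.6528*s^3 - 38.8704*s^2 - 22.021*s + 4.9574)/(8.5849*s^4 - 8.9072*s^3 - 13.1014*s^2 + 7.9952*s + 6.9169)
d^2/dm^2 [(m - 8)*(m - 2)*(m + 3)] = 6*m - 14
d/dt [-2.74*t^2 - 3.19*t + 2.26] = -5.48*t - 3.19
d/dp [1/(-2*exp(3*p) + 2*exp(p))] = (3*exp(2*p) - 1)*exp(-p)/(2*(1 - exp(2*p))^2)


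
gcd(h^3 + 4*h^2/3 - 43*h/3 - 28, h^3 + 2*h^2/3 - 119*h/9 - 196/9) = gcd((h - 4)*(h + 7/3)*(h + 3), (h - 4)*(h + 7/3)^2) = h^2 - 5*h/3 - 28/3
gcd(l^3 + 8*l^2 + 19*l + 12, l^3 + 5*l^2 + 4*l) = l^2 + 5*l + 4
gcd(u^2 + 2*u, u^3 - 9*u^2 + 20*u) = u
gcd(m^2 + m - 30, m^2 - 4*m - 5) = m - 5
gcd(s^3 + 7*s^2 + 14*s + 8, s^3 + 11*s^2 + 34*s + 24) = s^2 + 5*s + 4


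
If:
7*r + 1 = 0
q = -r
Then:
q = 1/7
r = -1/7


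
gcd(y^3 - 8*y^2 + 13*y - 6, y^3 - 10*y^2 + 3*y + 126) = y - 6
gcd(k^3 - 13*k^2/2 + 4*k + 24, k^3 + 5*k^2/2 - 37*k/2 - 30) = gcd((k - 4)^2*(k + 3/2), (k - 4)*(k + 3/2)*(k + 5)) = k^2 - 5*k/2 - 6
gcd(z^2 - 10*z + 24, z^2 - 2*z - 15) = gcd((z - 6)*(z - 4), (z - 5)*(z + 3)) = 1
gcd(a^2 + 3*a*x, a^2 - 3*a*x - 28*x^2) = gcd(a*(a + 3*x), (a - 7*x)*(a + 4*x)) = 1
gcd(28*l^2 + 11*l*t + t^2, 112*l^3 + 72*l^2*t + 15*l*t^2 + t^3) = 28*l^2 + 11*l*t + t^2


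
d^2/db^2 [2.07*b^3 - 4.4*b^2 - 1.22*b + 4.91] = 12.42*b - 8.8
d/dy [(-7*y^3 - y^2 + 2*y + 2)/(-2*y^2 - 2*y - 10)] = (7*y^4 + 14*y^3 + 108*y^2 + 14*y - 8)/(2*(y^4 + 2*y^3 + 11*y^2 + 10*y + 25))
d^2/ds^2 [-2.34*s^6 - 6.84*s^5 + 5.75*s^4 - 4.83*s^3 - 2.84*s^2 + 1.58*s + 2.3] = -70.2*s^4 - 136.8*s^3 + 69.0*s^2 - 28.98*s - 5.68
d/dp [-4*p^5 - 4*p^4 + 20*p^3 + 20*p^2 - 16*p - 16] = -20*p^4 - 16*p^3 + 60*p^2 + 40*p - 16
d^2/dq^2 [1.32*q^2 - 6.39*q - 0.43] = 2.64000000000000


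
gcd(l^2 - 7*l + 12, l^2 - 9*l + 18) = l - 3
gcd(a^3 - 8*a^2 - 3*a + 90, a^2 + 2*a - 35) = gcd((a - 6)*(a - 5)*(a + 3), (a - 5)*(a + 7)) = a - 5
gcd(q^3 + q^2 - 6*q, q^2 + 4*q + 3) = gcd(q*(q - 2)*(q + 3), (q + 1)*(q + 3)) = q + 3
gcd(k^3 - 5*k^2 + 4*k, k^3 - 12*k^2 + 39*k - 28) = k^2 - 5*k + 4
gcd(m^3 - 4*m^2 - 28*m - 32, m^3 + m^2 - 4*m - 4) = m + 2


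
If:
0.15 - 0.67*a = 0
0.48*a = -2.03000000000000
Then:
No Solution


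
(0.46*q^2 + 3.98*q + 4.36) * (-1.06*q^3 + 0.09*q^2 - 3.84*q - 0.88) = -0.4876*q^5 - 4.1774*q^4 - 6.0298*q^3 - 15.2956*q^2 - 20.2448*q - 3.8368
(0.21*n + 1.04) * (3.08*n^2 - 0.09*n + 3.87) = 0.6468*n^3 + 3.1843*n^2 + 0.7191*n + 4.0248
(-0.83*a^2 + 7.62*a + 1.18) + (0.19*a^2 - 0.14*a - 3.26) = -0.64*a^2 + 7.48*a - 2.08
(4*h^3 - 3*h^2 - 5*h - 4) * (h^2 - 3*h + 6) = 4*h^5 - 15*h^4 + 28*h^3 - 7*h^2 - 18*h - 24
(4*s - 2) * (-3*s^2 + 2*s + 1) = -12*s^3 + 14*s^2 - 2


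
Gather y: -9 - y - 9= -y - 18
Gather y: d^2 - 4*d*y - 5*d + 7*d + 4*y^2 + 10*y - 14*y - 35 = d^2 + 2*d + 4*y^2 + y*(-4*d - 4) - 35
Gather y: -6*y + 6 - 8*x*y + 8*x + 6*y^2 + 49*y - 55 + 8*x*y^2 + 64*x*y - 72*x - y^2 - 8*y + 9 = -64*x + y^2*(8*x + 5) + y*(56*x + 35) - 40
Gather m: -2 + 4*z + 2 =4*z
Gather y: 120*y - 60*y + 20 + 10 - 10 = 60*y + 20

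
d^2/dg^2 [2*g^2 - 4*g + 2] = 4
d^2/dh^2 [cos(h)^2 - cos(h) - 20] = cos(h) - 2*cos(2*h)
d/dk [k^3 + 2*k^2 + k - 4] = 3*k^2 + 4*k + 1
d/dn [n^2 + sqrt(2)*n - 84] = 2*n + sqrt(2)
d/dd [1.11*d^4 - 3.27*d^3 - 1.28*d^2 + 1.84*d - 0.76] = 4.44*d^3 - 9.81*d^2 - 2.56*d + 1.84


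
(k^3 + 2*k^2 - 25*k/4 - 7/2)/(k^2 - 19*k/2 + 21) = (4*k^3 + 8*k^2 - 25*k - 14)/(2*(2*k^2 - 19*k + 42))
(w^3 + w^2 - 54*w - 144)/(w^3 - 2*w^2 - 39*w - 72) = (w + 6)/(w + 3)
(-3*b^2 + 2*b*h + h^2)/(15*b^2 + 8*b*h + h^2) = (-b + h)/(5*b + h)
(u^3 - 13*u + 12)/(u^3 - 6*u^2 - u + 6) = (u^2 + u - 12)/(u^2 - 5*u - 6)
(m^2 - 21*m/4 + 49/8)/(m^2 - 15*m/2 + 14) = (m - 7/4)/(m - 4)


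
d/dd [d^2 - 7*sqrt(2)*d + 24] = 2*d - 7*sqrt(2)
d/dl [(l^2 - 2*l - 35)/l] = 1 + 35/l^2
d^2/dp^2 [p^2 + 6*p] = 2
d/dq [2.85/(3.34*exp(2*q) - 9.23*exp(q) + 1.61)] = (26.3055 - 19.038*exp(q))*exp(q)/(3.34*exp(2*q) - 9.23*exp(q) + 1.61)^2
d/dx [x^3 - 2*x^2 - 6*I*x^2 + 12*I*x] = 3*x^2 - 4*x - 12*I*x + 12*I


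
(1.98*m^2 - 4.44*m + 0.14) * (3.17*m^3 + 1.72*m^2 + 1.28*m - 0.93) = 6.2766*m^5 - 10.6692*m^4 - 4.6586*m^3 - 7.2838*m^2 + 4.3084*m - 0.1302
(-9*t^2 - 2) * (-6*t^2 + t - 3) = 54*t^4 - 9*t^3 + 39*t^2 - 2*t + 6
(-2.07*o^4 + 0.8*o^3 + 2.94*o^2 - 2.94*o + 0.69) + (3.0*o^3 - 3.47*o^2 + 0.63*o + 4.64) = -2.07*o^4 + 3.8*o^3 - 0.53*o^2 - 2.31*o + 5.33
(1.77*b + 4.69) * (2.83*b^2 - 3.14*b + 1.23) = 5.0091*b^3 + 7.7149*b^2 - 12.5495*b + 5.7687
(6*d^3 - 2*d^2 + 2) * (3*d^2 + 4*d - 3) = 18*d^5 + 18*d^4 - 26*d^3 + 12*d^2 + 8*d - 6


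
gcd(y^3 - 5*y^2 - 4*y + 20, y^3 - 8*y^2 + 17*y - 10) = y^2 - 7*y + 10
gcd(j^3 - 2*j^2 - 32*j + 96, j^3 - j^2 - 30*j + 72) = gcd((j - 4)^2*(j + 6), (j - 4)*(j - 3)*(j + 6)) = j^2 + 2*j - 24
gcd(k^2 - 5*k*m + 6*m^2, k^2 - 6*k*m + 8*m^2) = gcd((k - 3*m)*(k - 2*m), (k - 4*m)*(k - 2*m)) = k - 2*m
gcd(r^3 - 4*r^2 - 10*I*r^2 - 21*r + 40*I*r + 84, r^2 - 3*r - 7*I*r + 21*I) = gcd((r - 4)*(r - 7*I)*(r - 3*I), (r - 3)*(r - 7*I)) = r - 7*I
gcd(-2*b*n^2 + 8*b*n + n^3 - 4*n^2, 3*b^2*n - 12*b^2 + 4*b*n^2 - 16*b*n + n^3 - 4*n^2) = n - 4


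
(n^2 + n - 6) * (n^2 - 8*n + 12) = n^4 - 7*n^3 - 2*n^2 + 60*n - 72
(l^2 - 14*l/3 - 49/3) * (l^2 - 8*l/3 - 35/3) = l^4 - 22*l^3/3 - 140*l^2/9 + 98*l + 1715/9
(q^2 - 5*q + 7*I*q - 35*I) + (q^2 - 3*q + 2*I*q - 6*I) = 2*q^2 - 8*q + 9*I*q - 41*I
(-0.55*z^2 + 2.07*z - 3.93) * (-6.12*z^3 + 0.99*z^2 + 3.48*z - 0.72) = 3.366*z^5 - 13.2129*z^4 + 24.1869*z^3 + 3.7089*z^2 - 15.1668*z + 2.8296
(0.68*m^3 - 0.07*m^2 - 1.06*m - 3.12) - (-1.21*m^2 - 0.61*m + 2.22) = 0.68*m^3 + 1.14*m^2 - 0.45*m - 5.34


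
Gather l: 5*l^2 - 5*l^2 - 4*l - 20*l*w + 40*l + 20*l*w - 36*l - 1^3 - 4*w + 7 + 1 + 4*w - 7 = 0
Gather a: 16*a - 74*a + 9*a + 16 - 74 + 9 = -49*a - 49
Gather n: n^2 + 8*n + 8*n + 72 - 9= n^2 + 16*n + 63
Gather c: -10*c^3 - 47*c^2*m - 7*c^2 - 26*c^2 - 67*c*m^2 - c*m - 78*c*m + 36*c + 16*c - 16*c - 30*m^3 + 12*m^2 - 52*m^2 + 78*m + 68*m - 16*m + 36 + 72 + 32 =-10*c^3 + c^2*(-47*m - 33) + c*(-67*m^2 - 79*m + 36) - 30*m^3 - 40*m^2 + 130*m + 140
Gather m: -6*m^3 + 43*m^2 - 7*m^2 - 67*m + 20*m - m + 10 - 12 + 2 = -6*m^3 + 36*m^2 - 48*m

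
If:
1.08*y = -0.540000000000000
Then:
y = -0.50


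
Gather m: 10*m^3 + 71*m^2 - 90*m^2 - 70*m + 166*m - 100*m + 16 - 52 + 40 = 10*m^3 - 19*m^2 - 4*m + 4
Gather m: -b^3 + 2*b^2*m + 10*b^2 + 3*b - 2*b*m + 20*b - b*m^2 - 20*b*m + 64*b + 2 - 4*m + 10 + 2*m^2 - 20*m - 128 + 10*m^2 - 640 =-b^3 + 10*b^2 + 87*b + m^2*(12 - b) + m*(2*b^2 - 22*b - 24) - 756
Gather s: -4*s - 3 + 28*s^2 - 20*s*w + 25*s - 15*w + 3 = 28*s^2 + s*(21 - 20*w) - 15*w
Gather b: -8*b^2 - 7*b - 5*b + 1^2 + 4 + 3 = -8*b^2 - 12*b + 8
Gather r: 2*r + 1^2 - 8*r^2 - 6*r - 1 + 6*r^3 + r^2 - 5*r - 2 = 6*r^3 - 7*r^2 - 9*r - 2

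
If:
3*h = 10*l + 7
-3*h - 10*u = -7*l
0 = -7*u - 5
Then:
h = 157/63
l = 1/21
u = -5/7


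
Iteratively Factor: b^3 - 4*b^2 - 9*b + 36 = (b - 3)*(b^2 - b - 12) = (b - 4)*(b - 3)*(b + 3)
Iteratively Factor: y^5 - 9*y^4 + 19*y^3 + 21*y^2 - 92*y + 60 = (y - 1)*(y^4 - 8*y^3 + 11*y^2 + 32*y - 60) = (y - 3)*(y - 1)*(y^3 - 5*y^2 - 4*y + 20) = (y - 5)*(y - 3)*(y - 1)*(y^2 - 4) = (y - 5)*(y - 3)*(y - 2)*(y - 1)*(y + 2)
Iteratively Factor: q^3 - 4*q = (q + 2)*(q^2 - 2*q) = (q - 2)*(q + 2)*(q)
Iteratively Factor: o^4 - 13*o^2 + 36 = (o + 2)*(o^3 - 2*o^2 - 9*o + 18) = (o - 3)*(o + 2)*(o^2 + o - 6) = (o - 3)*(o + 2)*(o + 3)*(o - 2)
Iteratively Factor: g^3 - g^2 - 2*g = (g)*(g^2 - g - 2) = g*(g + 1)*(g - 2)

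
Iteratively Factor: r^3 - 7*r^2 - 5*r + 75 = (r - 5)*(r^2 - 2*r - 15) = (r - 5)*(r + 3)*(r - 5)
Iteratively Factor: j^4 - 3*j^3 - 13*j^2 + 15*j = (j - 1)*(j^3 - 2*j^2 - 15*j) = j*(j - 1)*(j^2 - 2*j - 15) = j*(j - 5)*(j - 1)*(j + 3)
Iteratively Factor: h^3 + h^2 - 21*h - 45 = (h - 5)*(h^2 + 6*h + 9) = (h - 5)*(h + 3)*(h + 3)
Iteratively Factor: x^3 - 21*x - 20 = (x + 1)*(x^2 - x - 20) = (x + 1)*(x + 4)*(x - 5)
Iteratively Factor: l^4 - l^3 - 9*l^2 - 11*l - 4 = (l - 4)*(l^3 + 3*l^2 + 3*l + 1) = (l - 4)*(l + 1)*(l^2 + 2*l + 1) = (l - 4)*(l + 1)^2*(l + 1)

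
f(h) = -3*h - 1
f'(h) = -3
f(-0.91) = 1.73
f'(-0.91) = -3.00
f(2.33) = -7.99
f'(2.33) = -3.00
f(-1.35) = 3.05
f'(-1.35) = -3.00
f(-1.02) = 2.06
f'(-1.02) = -3.00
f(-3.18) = 8.54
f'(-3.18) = -3.00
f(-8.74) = 25.22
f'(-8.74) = -3.00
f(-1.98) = 4.94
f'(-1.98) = -3.00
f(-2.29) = 5.87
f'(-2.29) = -3.00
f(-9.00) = 26.00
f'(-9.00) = -3.00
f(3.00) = -10.00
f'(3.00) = -3.00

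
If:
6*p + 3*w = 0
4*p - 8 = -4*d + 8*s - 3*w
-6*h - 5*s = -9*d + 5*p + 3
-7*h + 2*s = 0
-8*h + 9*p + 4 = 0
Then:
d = -790/703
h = -274/703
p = -556/703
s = -959/703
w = 1112/703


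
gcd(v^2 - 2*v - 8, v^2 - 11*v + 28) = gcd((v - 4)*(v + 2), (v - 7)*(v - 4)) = v - 4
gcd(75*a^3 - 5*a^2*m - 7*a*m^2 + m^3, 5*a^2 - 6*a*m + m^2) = 5*a - m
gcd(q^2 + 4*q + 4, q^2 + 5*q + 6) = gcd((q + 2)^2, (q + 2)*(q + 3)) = q + 2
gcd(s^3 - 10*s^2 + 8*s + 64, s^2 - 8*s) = s - 8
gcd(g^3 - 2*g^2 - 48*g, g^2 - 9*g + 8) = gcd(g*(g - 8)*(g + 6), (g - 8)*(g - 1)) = g - 8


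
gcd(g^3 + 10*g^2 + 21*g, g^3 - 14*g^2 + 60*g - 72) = 1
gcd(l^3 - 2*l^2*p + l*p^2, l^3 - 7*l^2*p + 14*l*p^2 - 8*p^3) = -l + p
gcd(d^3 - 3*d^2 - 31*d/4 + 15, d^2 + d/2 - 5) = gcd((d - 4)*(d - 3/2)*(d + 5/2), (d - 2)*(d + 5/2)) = d + 5/2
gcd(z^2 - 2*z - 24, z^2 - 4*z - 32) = z + 4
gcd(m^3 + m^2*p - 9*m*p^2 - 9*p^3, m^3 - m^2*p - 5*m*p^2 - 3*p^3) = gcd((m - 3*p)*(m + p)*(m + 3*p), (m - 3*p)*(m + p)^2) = -m^2 + 2*m*p + 3*p^2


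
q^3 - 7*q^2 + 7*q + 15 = (q - 5)*(q - 3)*(q + 1)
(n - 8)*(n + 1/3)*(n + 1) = n^3 - 20*n^2/3 - 31*n/3 - 8/3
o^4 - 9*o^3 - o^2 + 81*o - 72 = (o - 8)*(o - 3)*(o - 1)*(o + 3)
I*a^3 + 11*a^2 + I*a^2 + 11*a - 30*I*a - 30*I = (a - 6*I)*(a - 5*I)*(I*a + I)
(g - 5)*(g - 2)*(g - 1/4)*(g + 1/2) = g^4 - 27*g^3/4 + 65*g^2/8 + 27*g/8 - 5/4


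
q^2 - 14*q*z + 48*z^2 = (q - 8*z)*(q - 6*z)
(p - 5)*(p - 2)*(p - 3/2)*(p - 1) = p^4 - 19*p^3/2 + 29*p^2 - 71*p/2 + 15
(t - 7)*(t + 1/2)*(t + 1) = t^3 - 11*t^2/2 - 10*t - 7/2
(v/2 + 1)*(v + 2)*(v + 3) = v^3/2 + 7*v^2/2 + 8*v + 6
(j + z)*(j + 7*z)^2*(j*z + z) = j^4*z + 15*j^3*z^2 + j^3*z + 63*j^2*z^3 + 15*j^2*z^2 + 49*j*z^4 + 63*j*z^3 + 49*z^4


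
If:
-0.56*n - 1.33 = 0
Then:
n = -2.38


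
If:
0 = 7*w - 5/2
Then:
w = 5/14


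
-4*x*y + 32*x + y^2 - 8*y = (-4*x + y)*(y - 8)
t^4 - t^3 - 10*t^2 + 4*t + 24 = (t - 3)*(t - 2)*(t + 2)^2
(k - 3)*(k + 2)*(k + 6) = k^3 + 5*k^2 - 12*k - 36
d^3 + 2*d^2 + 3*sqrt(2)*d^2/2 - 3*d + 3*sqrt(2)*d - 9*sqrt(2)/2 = (d - 1)*(d + 3)*(d + 3*sqrt(2)/2)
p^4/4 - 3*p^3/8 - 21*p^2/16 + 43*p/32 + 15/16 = (p/4 + 1/2)*(p - 5/2)*(p - 3/2)*(p + 1/2)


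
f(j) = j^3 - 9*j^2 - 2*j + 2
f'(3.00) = -29.00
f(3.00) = -58.00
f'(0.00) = -2.00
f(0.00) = 2.00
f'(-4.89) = 157.76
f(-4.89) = -320.36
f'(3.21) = -28.87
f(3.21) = -64.08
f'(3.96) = -26.24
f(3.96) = -84.96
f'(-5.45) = 185.21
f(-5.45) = -416.30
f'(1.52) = -22.43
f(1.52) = -18.32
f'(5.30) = -13.13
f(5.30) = -112.53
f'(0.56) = -11.14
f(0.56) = -1.77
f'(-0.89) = 16.40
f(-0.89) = -4.05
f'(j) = 3*j^2 - 18*j - 2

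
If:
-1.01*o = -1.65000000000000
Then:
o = 1.63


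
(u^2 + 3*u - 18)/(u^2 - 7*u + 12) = (u + 6)/(u - 4)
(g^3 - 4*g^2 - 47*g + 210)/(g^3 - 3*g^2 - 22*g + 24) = (g^2 + 2*g - 35)/(g^2 + 3*g - 4)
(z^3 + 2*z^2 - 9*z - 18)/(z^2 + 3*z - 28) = (z^3 + 2*z^2 - 9*z - 18)/(z^2 + 3*z - 28)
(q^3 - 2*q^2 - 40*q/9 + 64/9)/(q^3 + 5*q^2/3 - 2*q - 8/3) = (q - 8/3)/(q + 1)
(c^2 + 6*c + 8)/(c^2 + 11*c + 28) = (c + 2)/(c + 7)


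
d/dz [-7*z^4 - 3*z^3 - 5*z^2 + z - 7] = -28*z^3 - 9*z^2 - 10*z + 1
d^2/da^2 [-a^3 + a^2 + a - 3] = 2 - 6*a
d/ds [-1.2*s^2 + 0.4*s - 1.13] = 0.4 - 2.4*s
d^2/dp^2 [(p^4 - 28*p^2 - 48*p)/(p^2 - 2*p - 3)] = 2*(p^6 - 6*p^5 + 3*p^4 - 56*p^3 - 198*p^2 - 432*p + 36)/(p^6 - 6*p^5 + 3*p^4 + 28*p^3 - 9*p^2 - 54*p - 27)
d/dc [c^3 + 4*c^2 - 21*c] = 3*c^2 + 8*c - 21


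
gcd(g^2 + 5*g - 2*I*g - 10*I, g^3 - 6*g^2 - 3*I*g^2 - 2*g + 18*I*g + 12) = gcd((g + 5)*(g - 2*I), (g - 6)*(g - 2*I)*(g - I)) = g - 2*I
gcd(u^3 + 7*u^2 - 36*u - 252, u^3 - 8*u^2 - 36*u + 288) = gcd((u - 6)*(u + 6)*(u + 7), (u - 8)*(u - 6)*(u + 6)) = u^2 - 36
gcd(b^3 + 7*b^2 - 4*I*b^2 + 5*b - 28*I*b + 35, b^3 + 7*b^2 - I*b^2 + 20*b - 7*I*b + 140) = b^2 + b*(7 - 5*I) - 35*I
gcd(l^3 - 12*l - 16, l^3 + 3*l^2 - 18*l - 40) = l^2 - 2*l - 8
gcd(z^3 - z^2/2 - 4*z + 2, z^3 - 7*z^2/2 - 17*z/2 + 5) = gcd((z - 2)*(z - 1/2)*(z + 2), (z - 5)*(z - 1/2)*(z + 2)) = z^2 + 3*z/2 - 1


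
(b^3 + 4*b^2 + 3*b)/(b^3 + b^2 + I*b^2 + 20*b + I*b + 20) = b*(b + 3)/(b^2 + I*b + 20)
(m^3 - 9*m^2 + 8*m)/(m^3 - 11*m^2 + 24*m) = (m - 1)/(m - 3)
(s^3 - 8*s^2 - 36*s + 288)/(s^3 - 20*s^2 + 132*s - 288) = (s + 6)/(s - 6)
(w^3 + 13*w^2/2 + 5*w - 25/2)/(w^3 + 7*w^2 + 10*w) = (2*w^2 + 3*w - 5)/(2*w*(w + 2))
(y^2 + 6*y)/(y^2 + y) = (y + 6)/(y + 1)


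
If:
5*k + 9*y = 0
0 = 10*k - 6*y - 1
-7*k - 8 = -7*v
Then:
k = 3/40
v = 341/280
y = -1/24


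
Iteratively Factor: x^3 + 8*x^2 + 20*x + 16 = (x + 2)*(x^2 + 6*x + 8) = (x + 2)^2*(x + 4)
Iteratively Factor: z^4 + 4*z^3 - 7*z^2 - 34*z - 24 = (z + 1)*(z^3 + 3*z^2 - 10*z - 24) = (z + 1)*(z + 2)*(z^2 + z - 12) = (z + 1)*(z + 2)*(z + 4)*(z - 3)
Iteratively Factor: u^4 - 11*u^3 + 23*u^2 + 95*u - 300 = (u - 5)*(u^3 - 6*u^2 - 7*u + 60) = (u - 5)*(u + 3)*(u^2 - 9*u + 20) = (u - 5)^2*(u + 3)*(u - 4)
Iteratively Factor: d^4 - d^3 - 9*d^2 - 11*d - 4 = (d + 1)*(d^3 - 2*d^2 - 7*d - 4) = (d - 4)*(d + 1)*(d^2 + 2*d + 1) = (d - 4)*(d + 1)^2*(d + 1)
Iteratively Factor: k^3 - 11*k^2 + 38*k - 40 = (k - 5)*(k^2 - 6*k + 8) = (k - 5)*(k - 4)*(k - 2)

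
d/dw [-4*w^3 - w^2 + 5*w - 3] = -12*w^2 - 2*w + 5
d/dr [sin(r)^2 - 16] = sin(2*r)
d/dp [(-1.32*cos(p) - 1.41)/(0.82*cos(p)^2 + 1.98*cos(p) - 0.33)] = (1.0824*sin(p)^2 - 2.3124*cos(p) - 4.3098)*sin(p)/(0.82*cos(p)^2 + 1.98*cos(p) - 0.33)^2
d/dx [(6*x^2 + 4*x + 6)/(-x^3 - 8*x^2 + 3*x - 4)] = 2*(3*x^4 + 4*x^3 + 34*x^2 + 24*x - 17)/(x^6 + 16*x^5 + 58*x^4 - 40*x^3 + 73*x^2 - 24*x + 16)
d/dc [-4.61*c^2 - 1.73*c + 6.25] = -9.22*c - 1.73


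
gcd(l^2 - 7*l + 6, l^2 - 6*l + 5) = l - 1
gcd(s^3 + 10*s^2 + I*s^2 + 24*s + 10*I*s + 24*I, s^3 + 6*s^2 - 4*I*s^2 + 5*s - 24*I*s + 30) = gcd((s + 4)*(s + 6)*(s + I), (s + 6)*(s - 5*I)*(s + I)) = s^2 + s*(6 + I) + 6*I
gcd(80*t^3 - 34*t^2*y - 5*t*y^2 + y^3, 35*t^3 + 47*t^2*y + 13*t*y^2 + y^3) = 5*t + y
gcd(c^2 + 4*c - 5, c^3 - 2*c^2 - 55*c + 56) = c - 1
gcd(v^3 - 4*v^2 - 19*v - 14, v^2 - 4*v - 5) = v + 1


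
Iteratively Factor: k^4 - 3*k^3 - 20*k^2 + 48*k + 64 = (k - 4)*(k^3 + k^2 - 16*k - 16) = (k - 4)*(k + 1)*(k^2 - 16) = (k - 4)^2*(k + 1)*(k + 4)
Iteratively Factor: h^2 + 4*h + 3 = (h + 3)*(h + 1)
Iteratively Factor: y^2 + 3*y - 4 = (y + 4)*(y - 1)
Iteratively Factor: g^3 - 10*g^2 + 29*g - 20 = (g - 5)*(g^2 - 5*g + 4) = (g - 5)*(g - 1)*(g - 4)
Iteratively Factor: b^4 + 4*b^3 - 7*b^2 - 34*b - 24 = (b - 3)*(b^3 + 7*b^2 + 14*b + 8) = (b - 3)*(b + 1)*(b^2 + 6*b + 8) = (b - 3)*(b + 1)*(b + 4)*(b + 2)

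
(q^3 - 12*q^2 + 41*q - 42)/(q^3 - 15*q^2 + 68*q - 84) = (q - 3)/(q - 6)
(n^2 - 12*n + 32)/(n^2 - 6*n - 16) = (n - 4)/(n + 2)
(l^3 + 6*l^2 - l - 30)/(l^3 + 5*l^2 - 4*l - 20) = (l + 3)/(l + 2)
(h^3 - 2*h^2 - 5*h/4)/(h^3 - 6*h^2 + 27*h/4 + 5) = h/(h - 4)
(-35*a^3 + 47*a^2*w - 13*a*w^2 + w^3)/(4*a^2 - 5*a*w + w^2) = (35*a^2 - 12*a*w + w^2)/(-4*a + w)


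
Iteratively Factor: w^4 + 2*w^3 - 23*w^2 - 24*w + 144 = (w - 3)*(w^3 + 5*w^2 - 8*w - 48) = (w - 3)^2*(w^2 + 8*w + 16) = (w - 3)^2*(w + 4)*(w + 4)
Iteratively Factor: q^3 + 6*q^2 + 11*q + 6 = (q + 2)*(q^2 + 4*q + 3) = (q + 2)*(q + 3)*(q + 1)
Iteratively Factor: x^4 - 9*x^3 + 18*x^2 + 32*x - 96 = (x - 4)*(x^3 - 5*x^2 - 2*x + 24) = (x - 4)*(x - 3)*(x^2 - 2*x - 8) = (x - 4)^2*(x - 3)*(x + 2)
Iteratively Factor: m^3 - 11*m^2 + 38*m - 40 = (m - 2)*(m^2 - 9*m + 20) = (m - 4)*(m - 2)*(m - 5)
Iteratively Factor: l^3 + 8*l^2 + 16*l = (l + 4)*(l^2 + 4*l) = l*(l + 4)*(l + 4)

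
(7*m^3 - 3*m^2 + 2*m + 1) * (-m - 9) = -7*m^4 - 60*m^3 + 25*m^2 - 19*m - 9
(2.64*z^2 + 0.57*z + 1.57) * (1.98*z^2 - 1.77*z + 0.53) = 5.2272*z^4 - 3.5442*z^3 + 3.4989*z^2 - 2.4768*z + 0.8321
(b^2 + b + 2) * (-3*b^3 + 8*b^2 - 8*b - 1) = -3*b^5 + 5*b^4 - 6*b^3 + 7*b^2 - 17*b - 2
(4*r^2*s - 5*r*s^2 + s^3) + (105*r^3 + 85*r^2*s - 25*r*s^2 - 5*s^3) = 105*r^3 + 89*r^2*s - 30*r*s^2 - 4*s^3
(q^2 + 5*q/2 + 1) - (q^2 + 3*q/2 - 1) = q + 2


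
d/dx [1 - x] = -1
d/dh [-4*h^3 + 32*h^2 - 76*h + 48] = -12*h^2 + 64*h - 76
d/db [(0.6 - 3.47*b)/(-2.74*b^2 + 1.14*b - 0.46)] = (-9.5078*b^2 + 3.288*b + 0.9122)/(7.5076*b^4 - 6.2472*b^3 + 3.8204*b^2 - 1.0488*b + 0.2116)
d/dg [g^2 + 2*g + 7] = 2*g + 2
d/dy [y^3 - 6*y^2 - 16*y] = 3*y^2 - 12*y - 16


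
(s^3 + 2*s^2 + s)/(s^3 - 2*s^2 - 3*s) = (s + 1)/(s - 3)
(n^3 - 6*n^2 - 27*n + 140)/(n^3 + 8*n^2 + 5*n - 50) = (n^2 - 11*n + 28)/(n^2 + 3*n - 10)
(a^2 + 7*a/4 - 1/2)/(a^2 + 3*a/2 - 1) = (4*a - 1)/(2*(2*a - 1))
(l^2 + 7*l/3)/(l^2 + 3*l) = (l + 7/3)/(l + 3)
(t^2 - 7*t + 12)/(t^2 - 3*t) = (t - 4)/t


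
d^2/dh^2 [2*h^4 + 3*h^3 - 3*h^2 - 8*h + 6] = 24*h^2 + 18*h - 6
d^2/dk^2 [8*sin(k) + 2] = -8*sin(k)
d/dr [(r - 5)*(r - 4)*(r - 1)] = 3*r^2 - 20*r + 29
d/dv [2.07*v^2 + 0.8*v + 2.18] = 4.14*v + 0.8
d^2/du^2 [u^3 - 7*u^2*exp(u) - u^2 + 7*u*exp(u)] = -7*u^2*exp(u) - 21*u*exp(u) + 6*u - 2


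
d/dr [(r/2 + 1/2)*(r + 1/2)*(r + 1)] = (r + 1)*(3*r + 2)/2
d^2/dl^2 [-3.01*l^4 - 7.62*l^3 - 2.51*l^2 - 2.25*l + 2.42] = -36.12*l^2 - 45.72*l - 5.02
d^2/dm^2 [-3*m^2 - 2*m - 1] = -6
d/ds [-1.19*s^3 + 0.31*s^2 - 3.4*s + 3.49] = -3.57*s^2 + 0.62*s - 3.4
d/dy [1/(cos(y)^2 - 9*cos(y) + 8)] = (2*cos(y) - 9)*sin(y)/(cos(y)^2 - 9*cos(y) + 8)^2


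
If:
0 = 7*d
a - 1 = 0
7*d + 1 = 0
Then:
No Solution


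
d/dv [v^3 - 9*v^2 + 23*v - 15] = 3*v^2 - 18*v + 23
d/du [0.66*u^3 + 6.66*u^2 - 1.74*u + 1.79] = 1.98*u^2 + 13.32*u - 1.74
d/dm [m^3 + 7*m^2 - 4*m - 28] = 3*m^2 + 14*m - 4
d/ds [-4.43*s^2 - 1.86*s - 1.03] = -8.86*s - 1.86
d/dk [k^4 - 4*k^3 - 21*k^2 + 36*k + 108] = 4*k^3 - 12*k^2 - 42*k + 36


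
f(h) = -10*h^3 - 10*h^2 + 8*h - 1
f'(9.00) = -2602.00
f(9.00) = -8029.00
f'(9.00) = -2602.00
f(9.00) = -8029.00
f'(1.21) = -60.12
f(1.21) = -23.68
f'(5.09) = -871.04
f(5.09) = -1538.08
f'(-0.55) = 9.92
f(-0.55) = -6.76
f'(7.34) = -1755.07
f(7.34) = -4435.51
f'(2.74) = -272.03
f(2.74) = -259.86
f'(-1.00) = -2.00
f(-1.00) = -9.00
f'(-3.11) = -219.96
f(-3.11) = 178.20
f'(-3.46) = -281.95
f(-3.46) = 265.82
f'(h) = -30*h^2 - 20*h + 8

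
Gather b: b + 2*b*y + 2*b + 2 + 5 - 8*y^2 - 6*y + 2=b*(2*y + 3) - 8*y^2 - 6*y + 9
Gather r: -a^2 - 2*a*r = -a^2 - 2*a*r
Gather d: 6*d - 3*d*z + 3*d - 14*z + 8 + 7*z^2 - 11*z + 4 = d*(9 - 3*z) + 7*z^2 - 25*z + 12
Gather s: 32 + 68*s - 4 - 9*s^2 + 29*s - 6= -9*s^2 + 97*s + 22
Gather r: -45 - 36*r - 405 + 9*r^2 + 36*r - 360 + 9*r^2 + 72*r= 18*r^2 + 72*r - 810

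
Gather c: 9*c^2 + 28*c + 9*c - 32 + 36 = 9*c^2 + 37*c + 4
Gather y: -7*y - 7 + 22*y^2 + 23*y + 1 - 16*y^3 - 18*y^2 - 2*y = -16*y^3 + 4*y^2 + 14*y - 6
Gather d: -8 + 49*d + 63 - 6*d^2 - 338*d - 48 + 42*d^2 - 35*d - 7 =36*d^2 - 324*d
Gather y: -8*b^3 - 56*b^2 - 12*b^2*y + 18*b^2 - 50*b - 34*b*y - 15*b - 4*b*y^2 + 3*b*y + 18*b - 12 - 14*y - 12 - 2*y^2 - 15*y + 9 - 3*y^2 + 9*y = -8*b^3 - 38*b^2 - 47*b + y^2*(-4*b - 5) + y*(-12*b^2 - 31*b - 20) - 15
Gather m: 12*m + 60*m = 72*m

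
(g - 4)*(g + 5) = g^2 + g - 20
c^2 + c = c*(c + 1)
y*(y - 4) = y^2 - 4*y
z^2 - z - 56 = (z - 8)*(z + 7)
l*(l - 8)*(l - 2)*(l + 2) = l^4 - 8*l^3 - 4*l^2 + 32*l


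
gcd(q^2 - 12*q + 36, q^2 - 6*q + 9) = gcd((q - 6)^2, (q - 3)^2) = 1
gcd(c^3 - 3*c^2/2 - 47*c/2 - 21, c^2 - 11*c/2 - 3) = c - 6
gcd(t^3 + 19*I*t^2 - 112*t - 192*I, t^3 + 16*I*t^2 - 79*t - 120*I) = t^2 + 11*I*t - 24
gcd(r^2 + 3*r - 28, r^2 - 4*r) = r - 4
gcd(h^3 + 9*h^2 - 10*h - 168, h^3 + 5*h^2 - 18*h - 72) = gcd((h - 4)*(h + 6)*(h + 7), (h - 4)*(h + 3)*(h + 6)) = h^2 + 2*h - 24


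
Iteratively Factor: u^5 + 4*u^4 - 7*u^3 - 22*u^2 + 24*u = (u + 3)*(u^4 + u^3 - 10*u^2 + 8*u) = u*(u + 3)*(u^3 + u^2 - 10*u + 8) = u*(u + 3)*(u + 4)*(u^2 - 3*u + 2) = u*(u - 1)*(u + 3)*(u + 4)*(u - 2)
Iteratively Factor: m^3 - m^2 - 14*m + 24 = (m - 3)*(m^2 + 2*m - 8) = (m - 3)*(m - 2)*(m + 4)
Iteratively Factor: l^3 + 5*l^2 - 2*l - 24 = (l + 3)*(l^2 + 2*l - 8) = (l + 3)*(l + 4)*(l - 2)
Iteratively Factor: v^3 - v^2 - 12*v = (v + 3)*(v^2 - 4*v) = v*(v + 3)*(v - 4)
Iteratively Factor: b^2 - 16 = (b - 4)*(b + 4)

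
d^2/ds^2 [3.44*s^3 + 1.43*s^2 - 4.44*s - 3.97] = 20.64*s + 2.86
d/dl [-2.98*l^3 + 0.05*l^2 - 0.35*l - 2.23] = -8.94*l^2 + 0.1*l - 0.35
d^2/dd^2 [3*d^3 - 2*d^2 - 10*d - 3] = 18*d - 4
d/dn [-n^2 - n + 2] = -2*n - 1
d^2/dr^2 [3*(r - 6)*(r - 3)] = 6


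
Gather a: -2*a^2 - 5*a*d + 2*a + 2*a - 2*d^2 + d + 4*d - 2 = -2*a^2 + a*(4 - 5*d) - 2*d^2 + 5*d - 2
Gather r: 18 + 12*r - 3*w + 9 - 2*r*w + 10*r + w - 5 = r*(22 - 2*w) - 2*w + 22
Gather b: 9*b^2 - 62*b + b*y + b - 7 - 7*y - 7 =9*b^2 + b*(y - 61) - 7*y - 14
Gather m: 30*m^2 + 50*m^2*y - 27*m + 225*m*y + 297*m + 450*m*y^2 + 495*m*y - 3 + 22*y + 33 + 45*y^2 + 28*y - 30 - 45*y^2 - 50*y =m^2*(50*y + 30) + m*(450*y^2 + 720*y + 270)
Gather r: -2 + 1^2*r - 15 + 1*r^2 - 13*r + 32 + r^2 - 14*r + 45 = 2*r^2 - 26*r + 60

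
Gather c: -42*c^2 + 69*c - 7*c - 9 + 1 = -42*c^2 + 62*c - 8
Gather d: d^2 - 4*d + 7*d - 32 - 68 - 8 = d^2 + 3*d - 108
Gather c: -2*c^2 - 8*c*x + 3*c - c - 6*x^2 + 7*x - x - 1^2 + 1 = -2*c^2 + c*(2 - 8*x) - 6*x^2 + 6*x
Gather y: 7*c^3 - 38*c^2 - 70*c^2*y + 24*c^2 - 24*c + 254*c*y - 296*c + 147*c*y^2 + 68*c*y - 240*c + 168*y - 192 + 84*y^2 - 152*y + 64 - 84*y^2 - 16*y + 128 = 7*c^3 - 14*c^2 + 147*c*y^2 - 560*c + y*(-70*c^2 + 322*c)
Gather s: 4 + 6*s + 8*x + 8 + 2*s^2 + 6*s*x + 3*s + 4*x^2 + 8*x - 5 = 2*s^2 + s*(6*x + 9) + 4*x^2 + 16*x + 7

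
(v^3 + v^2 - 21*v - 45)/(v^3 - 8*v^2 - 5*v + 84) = (v^2 - 2*v - 15)/(v^2 - 11*v + 28)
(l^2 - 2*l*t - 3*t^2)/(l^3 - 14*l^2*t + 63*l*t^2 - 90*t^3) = (l + t)/(l^2 - 11*l*t + 30*t^2)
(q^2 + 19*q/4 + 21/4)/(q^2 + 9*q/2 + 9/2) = (4*q + 7)/(2*(2*q + 3))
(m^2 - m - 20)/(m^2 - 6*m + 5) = (m + 4)/(m - 1)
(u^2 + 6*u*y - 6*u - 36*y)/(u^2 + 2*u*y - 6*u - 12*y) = (u + 6*y)/(u + 2*y)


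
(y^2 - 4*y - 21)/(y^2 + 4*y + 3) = (y - 7)/(y + 1)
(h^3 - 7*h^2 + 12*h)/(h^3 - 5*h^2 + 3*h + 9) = h*(h - 4)/(h^2 - 2*h - 3)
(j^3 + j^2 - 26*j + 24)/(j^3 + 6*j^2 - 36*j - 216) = (j^2 - 5*j + 4)/(j^2 - 36)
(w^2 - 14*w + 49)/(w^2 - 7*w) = (w - 7)/w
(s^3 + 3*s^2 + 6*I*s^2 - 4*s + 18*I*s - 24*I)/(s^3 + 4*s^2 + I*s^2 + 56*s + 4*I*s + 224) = (s^2 + s*(-1 + 6*I) - 6*I)/(s^2 + I*s + 56)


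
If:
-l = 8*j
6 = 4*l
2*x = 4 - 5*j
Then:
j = -3/16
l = 3/2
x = 79/32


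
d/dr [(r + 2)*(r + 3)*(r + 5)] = 3*r^2 + 20*r + 31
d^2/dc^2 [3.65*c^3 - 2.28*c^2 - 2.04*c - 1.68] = 21.9*c - 4.56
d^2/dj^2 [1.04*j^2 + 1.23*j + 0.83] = 2.08000000000000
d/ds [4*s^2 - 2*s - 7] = 8*s - 2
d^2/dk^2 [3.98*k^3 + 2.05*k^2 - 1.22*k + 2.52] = 23.88*k + 4.1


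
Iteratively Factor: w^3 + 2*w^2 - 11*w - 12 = (w + 4)*(w^2 - 2*w - 3) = (w - 3)*(w + 4)*(w + 1)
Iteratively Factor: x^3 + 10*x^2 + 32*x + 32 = (x + 4)*(x^2 + 6*x + 8) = (x + 4)^2*(x + 2)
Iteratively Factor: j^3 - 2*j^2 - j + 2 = (j + 1)*(j^2 - 3*j + 2) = (j - 1)*(j + 1)*(j - 2)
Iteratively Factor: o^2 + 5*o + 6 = (o + 2)*(o + 3)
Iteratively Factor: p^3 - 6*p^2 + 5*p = (p)*(p^2 - 6*p + 5) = p*(p - 5)*(p - 1)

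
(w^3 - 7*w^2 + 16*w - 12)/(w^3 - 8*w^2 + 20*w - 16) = (w - 3)/(w - 4)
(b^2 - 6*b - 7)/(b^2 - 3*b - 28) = (b + 1)/(b + 4)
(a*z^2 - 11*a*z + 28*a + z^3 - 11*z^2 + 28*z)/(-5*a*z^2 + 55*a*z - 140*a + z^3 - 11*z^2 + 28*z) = (a + z)/(-5*a + z)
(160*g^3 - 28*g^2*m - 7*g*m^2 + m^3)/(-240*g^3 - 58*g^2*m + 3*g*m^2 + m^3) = (-4*g + m)/(6*g + m)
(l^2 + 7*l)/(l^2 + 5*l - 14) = l/(l - 2)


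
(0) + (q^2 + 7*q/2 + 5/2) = q^2 + 7*q/2 + 5/2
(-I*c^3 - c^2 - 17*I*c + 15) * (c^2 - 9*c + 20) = -I*c^5 - c^4 + 9*I*c^4 + 9*c^3 - 37*I*c^3 - 5*c^2 + 153*I*c^2 - 135*c - 340*I*c + 300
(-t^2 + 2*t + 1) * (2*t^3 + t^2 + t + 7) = -2*t^5 + 3*t^4 + 3*t^3 - 4*t^2 + 15*t + 7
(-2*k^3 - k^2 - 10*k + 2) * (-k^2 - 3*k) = 2*k^5 + 7*k^4 + 13*k^3 + 28*k^2 - 6*k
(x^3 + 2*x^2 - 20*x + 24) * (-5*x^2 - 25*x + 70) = -5*x^5 - 35*x^4 + 120*x^3 + 520*x^2 - 2000*x + 1680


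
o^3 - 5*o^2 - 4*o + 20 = (o - 5)*(o - 2)*(o + 2)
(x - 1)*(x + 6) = x^2 + 5*x - 6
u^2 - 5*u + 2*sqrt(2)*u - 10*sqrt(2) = (u - 5)*(u + 2*sqrt(2))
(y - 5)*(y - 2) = y^2 - 7*y + 10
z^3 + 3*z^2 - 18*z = z*(z - 3)*(z + 6)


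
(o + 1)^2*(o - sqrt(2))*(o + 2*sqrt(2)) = o^4 + sqrt(2)*o^3 + 2*o^3 - 3*o^2 + 2*sqrt(2)*o^2 - 8*o + sqrt(2)*o - 4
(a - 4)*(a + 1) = a^2 - 3*a - 4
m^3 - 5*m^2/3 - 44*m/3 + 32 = (m - 3)*(m - 8/3)*(m + 4)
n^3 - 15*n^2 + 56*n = n*(n - 8)*(n - 7)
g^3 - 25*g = g*(g - 5)*(g + 5)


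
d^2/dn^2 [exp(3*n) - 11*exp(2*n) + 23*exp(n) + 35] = (9*exp(2*n) - 44*exp(n) + 23)*exp(n)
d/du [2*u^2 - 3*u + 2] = 4*u - 3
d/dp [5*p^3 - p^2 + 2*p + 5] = 15*p^2 - 2*p + 2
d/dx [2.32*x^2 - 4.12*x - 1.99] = 4.64*x - 4.12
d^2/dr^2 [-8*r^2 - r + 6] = -16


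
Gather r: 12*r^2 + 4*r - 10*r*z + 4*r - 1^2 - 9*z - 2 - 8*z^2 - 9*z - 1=12*r^2 + r*(8 - 10*z) - 8*z^2 - 18*z - 4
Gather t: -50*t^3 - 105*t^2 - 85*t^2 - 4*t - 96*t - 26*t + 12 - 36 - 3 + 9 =-50*t^3 - 190*t^2 - 126*t - 18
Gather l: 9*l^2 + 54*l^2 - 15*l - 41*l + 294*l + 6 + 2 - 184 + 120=63*l^2 + 238*l - 56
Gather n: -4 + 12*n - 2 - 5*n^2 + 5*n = -5*n^2 + 17*n - 6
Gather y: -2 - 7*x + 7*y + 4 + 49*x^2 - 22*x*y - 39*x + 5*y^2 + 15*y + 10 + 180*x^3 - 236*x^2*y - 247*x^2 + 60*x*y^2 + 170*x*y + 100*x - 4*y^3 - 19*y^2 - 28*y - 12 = 180*x^3 - 198*x^2 + 54*x - 4*y^3 + y^2*(60*x - 14) + y*(-236*x^2 + 148*x - 6)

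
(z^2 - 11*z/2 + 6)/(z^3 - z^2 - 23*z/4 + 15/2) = 2*(z - 4)/(2*z^2 + z - 10)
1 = 1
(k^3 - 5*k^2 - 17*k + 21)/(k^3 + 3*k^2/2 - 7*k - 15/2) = 2*(k^2 - 8*k + 7)/(2*k^2 - 3*k - 5)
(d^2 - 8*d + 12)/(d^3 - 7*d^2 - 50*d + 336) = (d - 2)/(d^2 - d - 56)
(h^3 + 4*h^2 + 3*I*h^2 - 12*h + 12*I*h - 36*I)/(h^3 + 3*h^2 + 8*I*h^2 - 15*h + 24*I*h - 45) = (h^2 + 4*h - 12)/(h^2 + h*(3 + 5*I) + 15*I)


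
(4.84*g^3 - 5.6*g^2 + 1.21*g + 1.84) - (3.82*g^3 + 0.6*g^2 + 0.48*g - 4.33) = 1.02*g^3 - 6.2*g^2 + 0.73*g + 6.17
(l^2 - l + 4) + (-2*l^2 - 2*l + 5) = -l^2 - 3*l + 9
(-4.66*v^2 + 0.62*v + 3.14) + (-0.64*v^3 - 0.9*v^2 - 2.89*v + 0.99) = -0.64*v^3 - 5.56*v^2 - 2.27*v + 4.13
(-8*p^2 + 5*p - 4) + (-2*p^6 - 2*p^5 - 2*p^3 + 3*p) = -2*p^6 - 2*p^5 - 2*p^3 - 8*p^2 + 8*p - 4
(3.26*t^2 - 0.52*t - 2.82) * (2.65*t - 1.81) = 8.639*t^3 - 7.2786*t^2 - 6.5318*t + 5.1042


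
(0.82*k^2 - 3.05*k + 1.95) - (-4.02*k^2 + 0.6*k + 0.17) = 4.84*k^2 - 3.65*k + 1.78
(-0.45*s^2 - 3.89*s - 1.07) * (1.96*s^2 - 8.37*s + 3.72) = -0.882*s^4 - 3.8579*s^3 + 28.7881*s^2 - 5.5149*s - 3.9804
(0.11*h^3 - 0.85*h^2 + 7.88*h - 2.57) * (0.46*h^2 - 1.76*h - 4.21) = 0.0506*h^5 - 0.5846*h^4 + 4.6577*h^3 - 11.4725*h^2 - 28.6516*h + 10.8197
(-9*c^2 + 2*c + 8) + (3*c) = -9*c^2 + 5*c + 8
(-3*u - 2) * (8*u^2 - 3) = -24*u^3 - 16*u^2 + 9*u + 6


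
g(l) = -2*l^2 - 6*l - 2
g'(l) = -4*l - 6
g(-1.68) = 2.44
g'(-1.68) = 0.72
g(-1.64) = 2.46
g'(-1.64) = 0.56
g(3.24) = -42.44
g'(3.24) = -18.96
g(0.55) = -5.90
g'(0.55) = -8.20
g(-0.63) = 0.99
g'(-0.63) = -3.48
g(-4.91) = -20.76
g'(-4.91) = 13.64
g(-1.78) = 2.34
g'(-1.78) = 1.12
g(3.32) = -43.96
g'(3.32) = -19.28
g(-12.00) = -218.00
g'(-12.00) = 42.00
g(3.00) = -38.00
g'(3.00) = -18.00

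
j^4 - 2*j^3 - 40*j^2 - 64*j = j*(j - 8)*(j + 2)*(j + 4)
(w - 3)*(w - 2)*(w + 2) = w^3 - 3*w^2 - 4*w + 12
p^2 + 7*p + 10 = (p + 2)*(p + 5)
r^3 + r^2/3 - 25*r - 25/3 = (r - 5)*(r + 1/3)*(r + 5)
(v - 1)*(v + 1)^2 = v^3 + v^2 - v - 1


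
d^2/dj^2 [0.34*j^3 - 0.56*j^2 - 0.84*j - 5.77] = 2.04*j - 1.12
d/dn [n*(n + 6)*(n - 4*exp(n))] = -4*n^2*exp(n) + 3*n^2 - 32*n*exp(n) + 12*n - 24*exp(n)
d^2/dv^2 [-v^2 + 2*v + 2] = -2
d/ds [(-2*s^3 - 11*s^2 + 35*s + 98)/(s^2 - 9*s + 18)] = 2*(-s^4 + 18*s^3 - 22*s^2 - 296*s + 756)/(s^4 - 18*s^3 + 117*s^2 - 324*s + 324)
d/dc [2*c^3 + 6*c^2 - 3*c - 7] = 6*c^2 + 12*c - 3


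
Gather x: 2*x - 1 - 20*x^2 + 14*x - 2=-20*x^2 + 16*x - 3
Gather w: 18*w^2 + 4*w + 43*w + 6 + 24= 18*w^2 + 47*w + 30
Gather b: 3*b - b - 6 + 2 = 2*b - 4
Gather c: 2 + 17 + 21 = 40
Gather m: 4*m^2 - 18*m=4*m^2 - 18*m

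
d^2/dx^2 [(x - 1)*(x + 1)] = 2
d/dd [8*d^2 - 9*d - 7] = 16*d - 9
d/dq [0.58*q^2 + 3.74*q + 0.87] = 1.16*q + 3.74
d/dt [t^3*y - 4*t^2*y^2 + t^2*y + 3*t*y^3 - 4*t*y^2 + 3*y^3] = y*(3*t^2 - 8*t*y + 2*t + 3*y^2 - 4*y)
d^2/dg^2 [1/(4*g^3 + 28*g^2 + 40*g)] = (-g*(3*g + 7)*(g^2 + 7*g + 10) + (3*g^2 + 14*g + 10)^2)/(2*g^3*(g^2 + 7*g + 10)^3)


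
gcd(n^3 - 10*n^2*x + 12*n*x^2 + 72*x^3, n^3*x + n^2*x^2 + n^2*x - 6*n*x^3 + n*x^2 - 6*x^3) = 1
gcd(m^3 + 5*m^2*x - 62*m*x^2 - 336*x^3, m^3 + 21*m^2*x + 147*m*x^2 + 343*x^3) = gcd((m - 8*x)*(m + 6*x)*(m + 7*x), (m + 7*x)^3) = m + 7*x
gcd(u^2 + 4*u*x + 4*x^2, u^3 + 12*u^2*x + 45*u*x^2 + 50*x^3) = u + 2*x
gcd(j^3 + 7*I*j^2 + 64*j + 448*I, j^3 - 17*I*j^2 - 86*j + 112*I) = j - 8*I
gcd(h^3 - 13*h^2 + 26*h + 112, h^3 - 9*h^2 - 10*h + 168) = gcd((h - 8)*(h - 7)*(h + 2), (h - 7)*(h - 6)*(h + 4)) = h - 7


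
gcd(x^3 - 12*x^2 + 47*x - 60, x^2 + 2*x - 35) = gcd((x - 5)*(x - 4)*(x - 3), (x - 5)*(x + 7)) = x - 5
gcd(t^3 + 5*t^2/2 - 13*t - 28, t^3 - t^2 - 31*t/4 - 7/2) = t^2 - 3*t/2 - 7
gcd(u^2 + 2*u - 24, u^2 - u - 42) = u + 6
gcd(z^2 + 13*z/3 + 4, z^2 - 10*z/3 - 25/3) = 1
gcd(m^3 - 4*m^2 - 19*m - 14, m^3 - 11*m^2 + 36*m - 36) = 1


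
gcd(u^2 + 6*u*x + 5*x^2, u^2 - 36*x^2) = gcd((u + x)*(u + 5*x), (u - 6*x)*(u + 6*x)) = 1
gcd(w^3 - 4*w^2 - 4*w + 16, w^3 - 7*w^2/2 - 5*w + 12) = w^2 - 2*w - 8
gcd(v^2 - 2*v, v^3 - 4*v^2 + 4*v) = v^2 - 2*v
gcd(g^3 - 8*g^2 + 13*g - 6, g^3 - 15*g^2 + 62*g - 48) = g^2 - 7*g + 6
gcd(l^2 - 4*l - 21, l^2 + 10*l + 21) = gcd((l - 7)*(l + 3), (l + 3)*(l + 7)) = l + 3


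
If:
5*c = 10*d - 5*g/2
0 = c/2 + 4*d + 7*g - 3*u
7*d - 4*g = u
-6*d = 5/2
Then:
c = -59/90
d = -5/12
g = -16/45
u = -269/180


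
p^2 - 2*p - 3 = (p - 3)*(p + 1)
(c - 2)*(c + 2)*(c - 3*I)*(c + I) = c^4 - 2*I*c^3 - c^2 + 8*I*c - 12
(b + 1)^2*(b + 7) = b^3 + 9*b^2 + 15*b + 7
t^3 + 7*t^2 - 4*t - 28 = (t - 2)*(t + 2)*(t + 7)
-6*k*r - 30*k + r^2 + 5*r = (-6*k + r)*(r + 5)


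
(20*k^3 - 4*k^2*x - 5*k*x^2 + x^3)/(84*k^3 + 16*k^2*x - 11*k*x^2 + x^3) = (10*k^2 - 7*k*x + x^2)/(42*k^2 - 13*k*x + x^2)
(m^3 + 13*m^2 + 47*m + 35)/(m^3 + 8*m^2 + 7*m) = (m + 5)/m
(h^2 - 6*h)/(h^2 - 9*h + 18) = h/(h - 3)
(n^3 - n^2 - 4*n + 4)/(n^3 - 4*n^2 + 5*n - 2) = (n + 2)/(n - 1)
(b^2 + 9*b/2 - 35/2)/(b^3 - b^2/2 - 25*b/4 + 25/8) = 4*(b + 7)/(4*b^2 + 8*b - 5)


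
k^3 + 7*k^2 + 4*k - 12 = (k - 1)*(k + 2)*(k + 6)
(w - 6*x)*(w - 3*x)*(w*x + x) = w^3*x - 9*w^2*x^2 + w^2*x + 18*w*x^3 - 9*w*x^2 + 18*x^3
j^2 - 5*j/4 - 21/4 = (j - 3)*(j + 7/4)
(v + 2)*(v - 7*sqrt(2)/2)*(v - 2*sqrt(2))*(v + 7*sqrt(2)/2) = v^4 - 2*sqrt(2)*v^3 + 2*v^3 - 49*v^2/2 - 4*sqrt(2)*v^2 - 49*v + 49*sqrt(2)*v + 98*sqrt(2)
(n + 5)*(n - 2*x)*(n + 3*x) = n^3 + n^2*x + 5*n^2 - 6*n*x^2 + 5*n*x - 30*x^2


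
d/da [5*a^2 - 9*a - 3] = 10*a - 9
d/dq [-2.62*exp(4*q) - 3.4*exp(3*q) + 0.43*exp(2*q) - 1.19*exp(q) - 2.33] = (-10.48*exp(3*q) - 10.2*exp(2*q) + 0.86*exp(q) - 1.19)*exp(q)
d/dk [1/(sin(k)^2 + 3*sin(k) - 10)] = -(2*sin(k) + 3)*cos(k)/(sin(k)^2 + 3*sin(k) - 10)^2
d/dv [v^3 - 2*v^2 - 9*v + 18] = 3*v^2 - 4*v - 9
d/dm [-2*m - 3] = -2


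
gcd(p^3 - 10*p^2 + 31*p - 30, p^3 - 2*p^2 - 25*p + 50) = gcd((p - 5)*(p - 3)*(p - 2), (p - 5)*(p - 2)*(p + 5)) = p^2 - 7*p + 10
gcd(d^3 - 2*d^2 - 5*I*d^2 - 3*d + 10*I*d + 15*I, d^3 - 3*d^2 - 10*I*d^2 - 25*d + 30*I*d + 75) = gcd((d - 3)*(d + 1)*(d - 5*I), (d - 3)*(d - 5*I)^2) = d^2 + d*(-3 - 5*I) + 15*I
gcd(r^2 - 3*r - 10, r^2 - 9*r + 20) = r - 5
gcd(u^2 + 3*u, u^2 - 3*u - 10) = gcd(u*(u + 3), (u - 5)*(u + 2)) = 1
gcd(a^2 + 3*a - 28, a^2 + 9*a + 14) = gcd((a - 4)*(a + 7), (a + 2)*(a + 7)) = a + 7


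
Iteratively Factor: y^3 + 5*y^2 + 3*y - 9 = (y + 3)*(y^2 + 2*y - 3) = (y + 3)^2*(y - 1)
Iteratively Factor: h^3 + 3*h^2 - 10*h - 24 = (h - 3)*(h^2 + 6*h + 8) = (h - 3)*(h + 4)*(h + 2)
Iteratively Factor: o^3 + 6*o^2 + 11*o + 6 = (o + 3)*(o^2 + 3*o + 2) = (o + 1)*(o + 3)*(o + 2)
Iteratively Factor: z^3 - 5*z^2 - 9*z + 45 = (z - 3)*(z^2 - 2*z - 15) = (z - 3)*(z + 3)*(z - 5)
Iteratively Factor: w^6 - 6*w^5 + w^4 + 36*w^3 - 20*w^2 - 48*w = (w + 1)*(w^5 - 7*w^4 + 8*w^3 + 28*w^2 - 48*w) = (w - 4)*(w + 1)*(w^4 - 3*w^3 - 4*w^2 + 12*w) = (w - 4)*(w - 2)*(w + 1)*(w^3 - w^2 - 6*w) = w*(w - 4)*(w - 2)*(w + 1)*(w^2 - w - 6) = w*(w - 4)*(w - 2)*(w + 1)*(w + 2)*(w - 3)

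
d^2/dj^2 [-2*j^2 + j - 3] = -4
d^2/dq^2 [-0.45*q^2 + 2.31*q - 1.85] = -0.900000000000000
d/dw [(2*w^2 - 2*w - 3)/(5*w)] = 2/5 + 3/(5*w^2)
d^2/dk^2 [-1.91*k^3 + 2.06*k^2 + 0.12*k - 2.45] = 4.12 - 11.46*k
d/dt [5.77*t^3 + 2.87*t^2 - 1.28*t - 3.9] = 17.31*t^2 + 5.74*t - 1.28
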